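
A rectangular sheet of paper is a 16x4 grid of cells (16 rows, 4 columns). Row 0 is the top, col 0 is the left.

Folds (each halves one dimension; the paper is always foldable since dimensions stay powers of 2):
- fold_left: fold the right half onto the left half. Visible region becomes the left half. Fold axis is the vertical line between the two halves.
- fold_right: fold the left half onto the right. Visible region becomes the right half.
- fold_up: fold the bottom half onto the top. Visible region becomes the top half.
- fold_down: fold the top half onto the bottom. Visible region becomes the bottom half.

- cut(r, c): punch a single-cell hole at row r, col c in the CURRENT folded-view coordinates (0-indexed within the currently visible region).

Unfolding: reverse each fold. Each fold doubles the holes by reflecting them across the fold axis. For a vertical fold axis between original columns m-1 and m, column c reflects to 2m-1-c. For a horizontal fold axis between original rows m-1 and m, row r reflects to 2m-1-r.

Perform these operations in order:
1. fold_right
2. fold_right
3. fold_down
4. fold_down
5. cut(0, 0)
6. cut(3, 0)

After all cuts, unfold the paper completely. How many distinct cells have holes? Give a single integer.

Answer: 32

Derivation:
Op 1 fold_right: fold axis v@2; visible region now rows[0,16) x cols[2,4) = 16x2
Op 2 fold_right: fold axis v@3; visible region now rows[0,16) x cols[3,4) = 16x1
Op 3 fold_down: fold axis h@8; visible region now rows[8,16) x cols[3,4) = 8x1
Op 4 fold_down: fold axis h@12; visible region now rows[12,16) x cols[3,4) = 4x1
Op 5 cut(0, 0): punch at orig (12,3); cuts so far [(12, 3)]; region rows[12,16) x cols[3,4) = 4x1
Op 6 cut(3, 0): punch at orig (15,3); cuts so far [(12, 3), (15, 3)]; region rows[12,16) x cols[3,4) = 4x1
Unfold 1 (reflect across h@12): 4 holes -> [(8, 3), (11, 3), (12, 3), (15, 3)]
Unfold 2 (reflect across h@8): 8 holes -> [(0, 3), (3, 3), (4, 3), (7, 3), (8, 3), (11, 3), (12, 3), (15, 3)]
Unfold 3 (reflect across v@3): 16 holes -> [(0, 2), (0, 3), (3, 2), (3, 3), (4, 2), (4, 3), (7, 2), (7, 3), (8, 2), (8, 3), (11, 2), (11, 3), (12, 2), (12, 3), (15, 2), (15, 3)]
Unfold 4 (reflect across v@2): 32 holes -> [(0, 0), (0, 1), (0, 2), (0, 3), (3, 0), (3, 1), (3, 2), (3, 3), (4, 0), (4, 1), (4, 2), (4, 3), (7, 0), (7, 1), (7, 2), (7, 3), (8, 0), (8, 1), (8, 2), (8, 3), (11, 0), (11, 1), (11, 2), (11, 3), (12, 0), (12, 1), (12, 2), (12, 3), (15, 0), (15, 1), (15, 2), (15, 3)]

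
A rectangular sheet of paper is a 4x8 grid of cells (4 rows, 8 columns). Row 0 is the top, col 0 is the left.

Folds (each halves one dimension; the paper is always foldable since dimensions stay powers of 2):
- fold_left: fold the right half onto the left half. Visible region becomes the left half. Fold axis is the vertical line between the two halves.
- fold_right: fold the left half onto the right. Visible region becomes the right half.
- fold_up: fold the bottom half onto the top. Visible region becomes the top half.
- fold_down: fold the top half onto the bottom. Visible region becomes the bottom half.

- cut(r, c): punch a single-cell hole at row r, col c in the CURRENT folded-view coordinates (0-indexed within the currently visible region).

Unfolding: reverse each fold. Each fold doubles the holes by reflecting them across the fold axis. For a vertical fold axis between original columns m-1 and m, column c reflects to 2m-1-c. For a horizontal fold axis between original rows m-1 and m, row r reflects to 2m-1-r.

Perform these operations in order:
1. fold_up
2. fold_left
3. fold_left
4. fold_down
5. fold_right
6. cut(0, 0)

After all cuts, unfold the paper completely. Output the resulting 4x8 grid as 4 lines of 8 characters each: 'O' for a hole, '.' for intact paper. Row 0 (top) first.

Op 1 fold_up: fold axis h@2; visible region now rows[0,2) x cols[0,8) = 2x8
Op 2 fold_left: fold axis v@4; visible region now rows[0,2) x cols[0,4) = 2x4
Op 3 fold_left: fold axis v@2; visible region now rows[0,2) x cols[0,2) = 2x2
Op 4 fold_down: fold axis h@1; visible region now rows[1,2) x cols[0,2) = 1x2
Op 5 fold_right: fold axis v@1; visible region now rows[1,2) x cols[1,2) = 1x1
Op 6 cut(0, 0): punch at orig (1,1); cuts so far [(1, 1)]; region rows[1,2) x cols[1,2) = 1x1
Unfold 1 (reflect across v@1): 2 holes -> [(1, 0), (1, 1)]
Unfold 2 (reflect across h@1): 4 holes -> [(0, 0), (0, 1), (1, 0), (1, 1)]
Unfold 3 (reflect across v@2): 8 holes -> [(0, 0), (0, 1), (0, 2), (0, 3), (1, 0), (1, 1), (1, 2), (1, 3)]
Unfold 4 (reflect across v@4): 16 holes -> [(0, 0), (0, 1), (0, 2), (0, 3), (0, 4), (0, 5), (0, 6), (0, 7), (1, 0), (1, 1), (1, 2), (1, 3), (1, 4), (1, 5), (1, 6), (1, 7)]
Unfold 5 (reflect across h@2): 32 holes -> [(0, 0), (0, 1), (0, 2), (0, 3), (0, 4), (0, 5), (0, 6), (0, 7), (1, 0), (1, 1), (1, 2), (1, 3), (1, 4), (1, 5), (1, 6), (1, 7), (2, 0), (2, 1), (2, 2), (2, 3), (2, 4), (2, 5), (2, 6), (2, 7), (3, 0), (3, 1), (3, 2), (3, 3), (3, 4), (3, 5), (3, 6), (3, 7)]

Answer: OOOOOOOO
OOOOOOOO
OOOOOOOO
OOOOOOOO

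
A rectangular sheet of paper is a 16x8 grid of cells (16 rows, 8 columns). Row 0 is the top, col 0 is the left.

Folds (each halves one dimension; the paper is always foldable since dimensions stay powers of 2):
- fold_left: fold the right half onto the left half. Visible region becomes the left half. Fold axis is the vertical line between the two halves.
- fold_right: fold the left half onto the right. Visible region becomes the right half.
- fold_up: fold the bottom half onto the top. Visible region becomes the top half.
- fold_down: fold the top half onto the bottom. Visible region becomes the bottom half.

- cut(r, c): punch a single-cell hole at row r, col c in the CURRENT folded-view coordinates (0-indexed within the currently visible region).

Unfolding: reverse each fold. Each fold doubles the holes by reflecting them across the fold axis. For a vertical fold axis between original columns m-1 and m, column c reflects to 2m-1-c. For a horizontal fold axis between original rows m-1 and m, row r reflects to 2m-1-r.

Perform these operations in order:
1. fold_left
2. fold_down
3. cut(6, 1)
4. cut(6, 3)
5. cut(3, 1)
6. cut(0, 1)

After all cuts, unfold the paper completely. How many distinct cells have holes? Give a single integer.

Op 1 fold_left: fold axis v@4; visible region now rows[0,16) x cols[0,4) = 16x4
Op 2 fold_down: fold axis h@8; visible region now rows[8,16) x cols[0,4) = 8x4
Op 3 cut(6, 1): punch at orig (14,1); cuts so far [(14, 1)]; region rows[8,16) x cols[0,4) = 8x4
Op 4 cut(6, 3): punch at orig (14,3); cuts so far [(14, 1), (14, 3)]; region rows[8,16) x cols[0,4) = 8x4
Op 5 cut(3, 1): punch at orig (11,1); cuts so far [(11, 1), (14, 1), (14, 3)]; region rows[8,16) x cols[0,4) = 8x4
Op 6 cut(0, 1): punch at orig (8,1); cuts so far [(8, 1), (11, 1), (14, 1), (14, 3)]; region rows[8,16) x cols[0,4) = 8x4
Unfold 1 (reflect across h@8): 8 holes -> [(1, 1), (1, 3), (4, 1), (7, 1), (8, 1), (11, 1), (14, 1), (14, 3)]
Unfold 2 (reflect across v@4): 16 holes -> [(1, 1), (1, 3), (1, 4), (1, 6), (4, 1), (4, 6), (7, 1), (7, 6), (8, 1), (8, 6), (11, 1), (11, 6), (14, 1), (14, 3), (14, 4), (14, 6)]

Answer: 16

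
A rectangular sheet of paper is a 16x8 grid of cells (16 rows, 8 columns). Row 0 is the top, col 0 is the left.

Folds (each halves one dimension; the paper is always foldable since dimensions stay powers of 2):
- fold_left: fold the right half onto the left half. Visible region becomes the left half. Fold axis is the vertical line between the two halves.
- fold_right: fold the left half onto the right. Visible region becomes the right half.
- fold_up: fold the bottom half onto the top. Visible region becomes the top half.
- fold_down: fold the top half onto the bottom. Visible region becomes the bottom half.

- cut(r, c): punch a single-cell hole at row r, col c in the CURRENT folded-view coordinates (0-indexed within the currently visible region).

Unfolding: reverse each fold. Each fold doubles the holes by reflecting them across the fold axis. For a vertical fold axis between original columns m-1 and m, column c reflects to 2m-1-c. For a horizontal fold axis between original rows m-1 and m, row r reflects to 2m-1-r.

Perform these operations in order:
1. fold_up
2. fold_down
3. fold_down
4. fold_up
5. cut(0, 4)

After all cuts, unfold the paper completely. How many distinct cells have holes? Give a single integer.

Answer: 16

Derivation:
Op 1 fold_up: fold axis h@8; visible region now rows[0,8) x cols[0,8) = 8x8
Op 2 fold_down: fold axis h@4; visible region now rows[4,8) x cols[0,8) = 4x8
Op 3 fold_down: fold axis h@6; visible region now rows[6,8) x cols[0,8) = 2x8
Op 4 fold_up: fold axis h@7; visible region now rows[6,7) x cols[0,8) = 1x8
Op 5 cut(0, 4): punch at orig (6,4); cuts so far [(6, 4)]; region rows[6,7) x cols[0,8) = 1x8
Unfold 1 (reflect across h@7): 2 holes -> [(6, 4), (7, 4)]
Unfold 2 (reflect across h@6): 4 holes -> [(4, 4), (5, 4), (6, 4), (7, 4)]
Unfold 3 (reflect across h@4): 8 holes -> [(0, 4), (1, 4), (2, 4), (3, 4), (4, 4), (5, 4), (6, 4), (7, 4)]
Unfold 4 (reflect across h@8): 16 holes -> [(0, 4), (1, 4), (2, 4), (3, 4), (4, 4), (5, 4), (6, 4), (7, 4), (8, 4), (9, 4), (10, 4), (11, 4), (12, 4), (13, 4), (14, 4), (15, 4)]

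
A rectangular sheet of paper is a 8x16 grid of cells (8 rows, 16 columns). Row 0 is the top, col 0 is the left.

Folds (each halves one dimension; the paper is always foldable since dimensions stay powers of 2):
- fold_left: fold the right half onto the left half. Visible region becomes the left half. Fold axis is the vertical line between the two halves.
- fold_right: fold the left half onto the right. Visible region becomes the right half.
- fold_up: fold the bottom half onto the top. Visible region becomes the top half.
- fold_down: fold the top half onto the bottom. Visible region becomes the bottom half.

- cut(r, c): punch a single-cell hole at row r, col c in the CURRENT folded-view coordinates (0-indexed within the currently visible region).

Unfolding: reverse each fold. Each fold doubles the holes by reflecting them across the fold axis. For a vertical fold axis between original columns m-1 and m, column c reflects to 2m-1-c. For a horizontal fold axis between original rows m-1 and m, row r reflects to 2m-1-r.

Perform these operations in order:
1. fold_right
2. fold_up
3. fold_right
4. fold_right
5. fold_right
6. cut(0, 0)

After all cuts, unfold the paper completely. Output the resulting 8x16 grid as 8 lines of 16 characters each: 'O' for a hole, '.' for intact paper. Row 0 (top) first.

Answer: OOOOOOOOOOOOOOOO
................
................
................
................
................
................
OOOOOOOOOOOOOOOO

Derivation:
Op 1 fold_right: fold axis v@8; visible region now rows[0,8) x cols[8,16) = 8x8
Op 2 fold_up: fold axis h@4; visible region now rows[0,4) x cols[8,16) = 4x8
Op 3 fold_right: fold axis v@12; visible region now rows[0,4) x cols[12,16) = 4x4
Op 4 fold_right: fold axis v@14; visible region now rows[0,4) x cols[14,16) = 4x2
Op 5 fold_right: fold axis v@15; visible region now rows[0,4) x cols[15,16) = 4x1
Op 6 cut(0, 0): punch at orig (0,15); cuts so far [(0, 15)]; region rows[0,4) x cols[15,16) = 4x1
Unfold 1 (reflect across v@15): 2 holes -> [(0, 14), (0, 15)]
Unfold 2 (reflect across v@14): 4 holes -> [(0, 12), (0, 13), (0, 14), (0, 15)]
Unfold 3 (reflect across v@12): 8 holes -> [(0, 8), (0, 9), (0, 10), (0, 11), (0, 12), (0, 13), (0, 14), (0, 15)]
Unfold 4 (reflect across h@4): 16 holes -> [(0, 8), (0, 9), (0, 10), (0, 11), (0, 12), (0, 13), (0, 14), (0, 15), (7, 8), (7, 9), (7, 10), (7, 11), (7, 12), (7, 13), (7, 14), (7, 15)]
Unfold 5 (reflect across v@8): 32 holes -> [(0, 0), (0, 1), (0, 2), (0, 3), (0, 4), (0, 5), (0, 6), (0, 7), (0, 8), (0, 9), (0, 10), (0, 11), (0, 12), (0, 13), (0, 14), (0, 15), (7, 0), (7, 1), (7, 2), (7, 3), (7, 4), (7, 5), (7, 6), (7, 7), (7, 8), (7, 9), (7, 10), (7, 11), (7, 12), (7, 13), (7, 14), (7, 15)]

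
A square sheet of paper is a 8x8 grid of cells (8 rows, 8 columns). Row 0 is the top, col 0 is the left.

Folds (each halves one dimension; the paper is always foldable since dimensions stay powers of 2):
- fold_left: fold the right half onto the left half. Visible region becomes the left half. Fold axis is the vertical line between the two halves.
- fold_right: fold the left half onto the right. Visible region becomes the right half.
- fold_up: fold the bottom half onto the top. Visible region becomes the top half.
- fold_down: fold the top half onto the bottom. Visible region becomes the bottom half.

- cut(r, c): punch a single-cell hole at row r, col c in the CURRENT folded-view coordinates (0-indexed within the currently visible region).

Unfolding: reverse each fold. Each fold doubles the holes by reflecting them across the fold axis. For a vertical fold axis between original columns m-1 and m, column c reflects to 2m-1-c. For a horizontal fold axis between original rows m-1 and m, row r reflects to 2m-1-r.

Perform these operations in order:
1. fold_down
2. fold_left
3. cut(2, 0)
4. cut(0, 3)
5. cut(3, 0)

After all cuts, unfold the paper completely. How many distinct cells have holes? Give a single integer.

Answer: 12

Derivation:
Op 1 fold_down: fold axis h@4; visible region now rows[4,8) x cols[0,8) = 4x8
Op 2 fold_left: fold axis v@4; visible region now rows[4,8) x cols[0,4) = 4x4
Op 3 cut(2, 0): punch at orig (6,0); cuts so far [(6, 0)]; region rows[4,8) x cols[0,4) = 4x4
Op 4 cut(0, 3): punch at orig (4,3); cuts so far [(4, 3), (6, 0)]; region rows[4,8) x cols[0,4) = 4x4
Op 5 cut(3, 0): punch at orig (7,0); cuts so far [(4, 3), (6, 0), (7, 0)]; region rows[4,8) x cols[0,4) = 4x4
Unfold 1 (reflect across v@4): 6 holes -> [(4, 3), (4, 4), (6, 0), (6, 7), (7, 0), (7, 7)]
Unfold 2 (reflect across h@4): 12 holes -> [(0, 0), (0, 7), (1, 0), (1, 7), (3, 3), (3, 4), (4, 3), (4, 4), (6, 0), (6, 7), (7, 0), (7, 7)]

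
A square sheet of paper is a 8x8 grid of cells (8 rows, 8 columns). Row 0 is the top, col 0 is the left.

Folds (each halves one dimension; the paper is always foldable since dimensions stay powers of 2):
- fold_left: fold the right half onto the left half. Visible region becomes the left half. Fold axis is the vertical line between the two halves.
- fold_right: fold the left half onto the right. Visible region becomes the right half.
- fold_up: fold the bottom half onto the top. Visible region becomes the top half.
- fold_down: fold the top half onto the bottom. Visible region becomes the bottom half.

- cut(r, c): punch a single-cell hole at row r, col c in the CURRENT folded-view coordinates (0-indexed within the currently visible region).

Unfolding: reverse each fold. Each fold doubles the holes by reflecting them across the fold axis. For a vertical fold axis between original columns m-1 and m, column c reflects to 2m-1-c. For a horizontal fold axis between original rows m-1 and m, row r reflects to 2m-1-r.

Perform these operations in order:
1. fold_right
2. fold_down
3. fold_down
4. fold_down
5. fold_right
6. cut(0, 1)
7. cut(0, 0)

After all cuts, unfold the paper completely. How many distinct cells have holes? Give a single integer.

Op 1 fold_right: fold axis v@4; visible region now rows[0,8) x cols[4,8) = 8x4
Op 2 fold_down: fold axis h@4; visible region now rows[4,8) x cols[4,8) = 4x4
Op 3 fold_down: fold axis h@6; visible region now rows[6,8) x cols[4,8) = 2x4
Op 4 fold_down: fold axis h@7; visible region now rows[7,8) x cols[4,8) = 1x4
Op 5 fold_right: fold axis v@6; visible region now rows[7,8) x cols[6,8) = 1x2
Op 6 cut(0, 1): punch at orig (7,7); cuts so far [(7, 7)]; region rows[7,8) x cols[6,8) = 1x2
Op 7 cut(0, 0): punch at orig (7,6); cuts so far [(7, 6), (7, 7)]; region rows[7,8) x cols[6,8) = 1x2
Unfold 1 (reflect across v@6): 4 holes -> [(7, 4), (7, 5), (7, 6), (7, 7)]
Unfold 2 (reflect across h@7): 8 holes -> [(6, 4), (6, 5), (6, 6), (6, 7), (7, 4), (7, 5), (7, 6), (7, 7)]
Unfold 3 (reflect across h@6): 16 holes -> [(4, 4), (4, 5), (4, 6), (4, 7), (5, 4), (5, 5), (5, 6), (5, 7), (6, 4), (6, 5), (6, 6), (6, 7), (7, 4), (7, 5), (7, 6), (7, 7)]
Unfold 4 (reflect across h@4): 32 holes -> [(0, 4), (0, 5), (0, 6), (0, 7), (1, 4), (1, 5), (1, 6), (1, 7), (2, 4), (2, 5), (2, 6), (2, 7), (3, 4), (3, 5), (3, 6), (3, 7), (4, 4), (4, 5), (4, 6), (4, 7), (5, 4), (5, 5), (5, 6), (5, 7), (6, 4), (6, 5), (6, 6), (6, 7), (7, 4), (7, 5), (7, 6), (7, 7)]
Unfold 5 (reflect across v@4): 64 holes -> [(0, 0), (0, 1), (0, 2), (0, 3), (0, 4), (0, 5), (0, 6), (0, 7), (1, 0), (1, 1), (1, 2), (1, 3), (1, 4), (1, 5), (1, 6), (1, 7), (2, 0), (2, 1), (2, 2), (2, 3), (2, 4), (2, 5), (2, 6), (2, 7), (3, 0), (3, 1), (3, 2), (3, 3), (3, 4), (3, 5), (3, 6), (3, 7), (4, 0), (4, 1), (4, 2), (4, 3), (4, 4), (4, 5), (4, 6), (4, 7), (5, 0), (5, 1), (5, 2), (5, 3), (5, 4), (5, 5), (5, 6), (5, 7), (6, 0), (6, 1), (6, 2), (6, 3), (6, 4), (6, 5), (6, 6), (6, 7), (7, 0), (7, 1), (7, 2), (7, 3), (7, 4), (7, 5), (7, 6), (7, 7)]

Answer: 64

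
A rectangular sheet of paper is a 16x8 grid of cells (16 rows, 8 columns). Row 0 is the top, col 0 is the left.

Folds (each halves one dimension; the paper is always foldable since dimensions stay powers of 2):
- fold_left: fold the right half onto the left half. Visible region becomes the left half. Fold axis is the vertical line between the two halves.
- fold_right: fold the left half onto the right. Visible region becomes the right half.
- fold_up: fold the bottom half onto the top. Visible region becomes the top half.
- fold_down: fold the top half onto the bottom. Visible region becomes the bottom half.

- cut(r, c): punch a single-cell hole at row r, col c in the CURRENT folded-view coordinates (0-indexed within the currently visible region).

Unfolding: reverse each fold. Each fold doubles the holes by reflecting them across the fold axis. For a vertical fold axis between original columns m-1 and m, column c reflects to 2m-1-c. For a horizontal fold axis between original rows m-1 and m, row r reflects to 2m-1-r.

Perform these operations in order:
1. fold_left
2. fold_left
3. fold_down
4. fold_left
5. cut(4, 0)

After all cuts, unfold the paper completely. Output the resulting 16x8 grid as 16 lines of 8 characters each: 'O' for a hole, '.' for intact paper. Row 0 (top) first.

Answer: ........
........
........
OOOOOOOO
........
........
........
........
........
........
........
........
OOOOOOOO
........
........
........

Derivation:
Op 1 fold_left: fold axis v@4; visible region now rows[0,16) x cols[0,4) = 16x4
Op 2 fold_left: fold axis v@2; visible region now rows[0,16) x cols[0,2) = 16x2
Op 3 fold_down: fold axis h@8; visible region now rows[8,16) x cols[0,2) = 8x2
Op 4 fold_left: fold axis v@1; visible region now rows[8,16) x cols[0,1) = 8x1
Op 5 cut(4, 0): punch at orig (12,0); cuts so far [(12, 0)]; region rows[8,16) x cols[0,1) = 8x1
Unfold 1 (reflect across v@1): 2 holes -> [(12, 0), (12, 1)]
Unfold 2 (reflect across h@8): 4 holes -> [(3, 0), (3, 1), (12, 0), (12, 1)]
Unfold 3 (reflect across v@2): 8 holes -> [(3, 0), (3, 1), (3, 2), (3, 3), (12, 0), (12, 1), (12, 2), (12, 3)]
Unfold 4 (reflect across v@4): 16 holes -> [(3, 0), (3, 1), (3, 2), (3, 3), (3, 4), (3, 5), (3, 6), (3, 7), (12, 0), (12, 1), (12, 2), (12, 3), (12, 4), (12, 5), (12, 6), (12, 7)]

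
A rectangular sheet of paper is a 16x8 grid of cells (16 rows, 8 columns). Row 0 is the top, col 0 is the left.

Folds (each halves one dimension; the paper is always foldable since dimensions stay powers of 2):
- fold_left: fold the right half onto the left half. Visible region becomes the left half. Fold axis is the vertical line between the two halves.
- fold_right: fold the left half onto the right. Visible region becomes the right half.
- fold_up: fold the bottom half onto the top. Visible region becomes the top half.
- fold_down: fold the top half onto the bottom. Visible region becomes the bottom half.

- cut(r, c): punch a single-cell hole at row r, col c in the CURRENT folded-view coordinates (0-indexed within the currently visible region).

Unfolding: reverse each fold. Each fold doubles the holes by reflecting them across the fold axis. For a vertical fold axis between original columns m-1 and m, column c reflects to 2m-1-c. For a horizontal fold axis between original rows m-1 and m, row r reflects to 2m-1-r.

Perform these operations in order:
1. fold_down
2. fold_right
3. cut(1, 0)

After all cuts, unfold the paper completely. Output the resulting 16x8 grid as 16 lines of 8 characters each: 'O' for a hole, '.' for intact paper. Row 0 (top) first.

Op 1 fold_down: fold axis h@8; visible region now rows[8,16) x cols[0,8) = 8x8
Op 2 fold_right: fold axis v@4; visible region now rows[8,16) x cols[4,8) = 8x4
Op 3 cut(1, 0): punch at orig (9,4); cuts so far [(9, 4)]; region rows[8,16) x cols[4,8) = 8x4
Unfold 1 (reflect across v@4): 2 holes -> [(9, 3), (9, 4)]
Unfold 2 (reflect across h@8): 4 holes -> [(6, 3), (6, 4), (9, 3), (9, 4)]

Answer: ........
........
........
........
........
........
...OO...
........
........
...OO...
........
........
........
........
........
........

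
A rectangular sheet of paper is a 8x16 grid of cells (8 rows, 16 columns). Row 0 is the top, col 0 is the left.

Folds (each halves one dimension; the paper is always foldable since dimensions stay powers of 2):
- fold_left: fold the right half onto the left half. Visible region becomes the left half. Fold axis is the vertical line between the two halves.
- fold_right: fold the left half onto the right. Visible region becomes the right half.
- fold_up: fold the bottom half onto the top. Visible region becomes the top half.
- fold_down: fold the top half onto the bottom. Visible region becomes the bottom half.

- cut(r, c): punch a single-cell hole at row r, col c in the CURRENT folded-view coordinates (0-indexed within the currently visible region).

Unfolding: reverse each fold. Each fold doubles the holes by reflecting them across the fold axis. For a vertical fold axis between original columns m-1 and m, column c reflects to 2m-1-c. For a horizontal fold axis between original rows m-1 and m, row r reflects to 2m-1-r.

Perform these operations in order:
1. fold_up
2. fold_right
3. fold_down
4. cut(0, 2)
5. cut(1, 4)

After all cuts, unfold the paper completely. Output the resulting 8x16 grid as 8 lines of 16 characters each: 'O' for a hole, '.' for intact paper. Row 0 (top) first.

Op 1 fold_up: fold axis h@4; visible region now rows[0,4) x cols[0,16) = 4x16
Op 2 fold_right: fold axis v@8; visible region now rows[0,4) x cols[8,16) = 4x8
Op 3 fold_down: fold axis h@2; visible region now rows[2,4) x cols[8,16) = 2x8
Op 4 cut(0, 2): punch at orig (2,10); cuts so far [(2, 10)]; region rows[2,4) x cols[8,16) = 2x8
Op 5 cut(1, 4): punch at orig (3,12); cuts so far [(2, 10), (3, 12)]; region rows[2,4) x cols[8,16) = 2x8
Unfold 1 (reflect across h@2): 4 holes -> [(0, 12), (1, 10), (2, 10), (3, 12)]
Unfold 2 (reflect across v@8): 8 holes -> [(0, 3), (0, 12), (1, 5), (1, 10), (2, 5), (2, 10), (3, 3), (3, 12)]
Unfold 3 (reflect across h@4): 16 holes -> [(0, 3), (0, 12), (1, 5), (1, 10), (2, 5), (2, 10), (3, 3), (3, 12), (4, 3), (4, 12), (5, 5), (5, 10), (6, 5), (6, 10), (7, 3), (7, 12)]

Answer: ...O........O...
.....O....O.....
.....O....O.....
...O........O...
...O........O...
.....O....O.....
.....O....O.....
...O........O...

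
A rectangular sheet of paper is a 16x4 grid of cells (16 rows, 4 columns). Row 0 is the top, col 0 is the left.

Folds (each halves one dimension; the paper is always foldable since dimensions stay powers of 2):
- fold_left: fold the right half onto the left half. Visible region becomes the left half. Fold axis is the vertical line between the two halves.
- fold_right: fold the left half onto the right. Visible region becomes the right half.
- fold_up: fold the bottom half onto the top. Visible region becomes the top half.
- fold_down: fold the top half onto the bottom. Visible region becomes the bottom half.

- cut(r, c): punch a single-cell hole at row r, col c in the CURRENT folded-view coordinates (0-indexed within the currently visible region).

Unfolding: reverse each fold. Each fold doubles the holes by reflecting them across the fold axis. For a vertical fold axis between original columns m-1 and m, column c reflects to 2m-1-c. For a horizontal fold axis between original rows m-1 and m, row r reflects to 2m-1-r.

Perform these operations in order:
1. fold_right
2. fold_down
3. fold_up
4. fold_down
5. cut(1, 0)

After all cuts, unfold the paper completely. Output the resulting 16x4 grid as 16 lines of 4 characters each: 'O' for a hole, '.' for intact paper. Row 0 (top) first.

Op 1 fold_right: fold axis v@2; visible region now rows[0,16) x cols[2,4) = 16x2
Op 2 fold_down: fold axis h@8; visible region now rows[8,16) x cols[2,4) = 8x2
Op 3 fold_up: fold axis h@12; visible region now rows[8,12) x cols[2,4) = 4x2
Op 4 fold_down: fold axis h@10; visible region now rows[10,12) x cols[2,4) = 2x2
Op 5 cut(1, 0): punch at orig (11,2); cuts so far [(11, 2)]; region rows[10,12) x cols[2,4) = 2x2
Unfold 1 (reflect across h@10): 2 holes -> [(8, 2), (11, 2)]
Unfold 2 (reflect across h@12): 4 holes -> [(8, 2), (11, 2), (12, 2), (15, 2)]
Unfold 3 (reflect across h@8): 8 holes -> [(0, 2), (3, 2), (4, 2), (7, 2), (8, 2), (11, 2), (12, 2), (15, 2)]
Unfold 4 (reflect across v@2): 16 holes -> [(0, 1), (0, 2), (3, 1), (3, 2), (4, 1), (4, 2), (7, 1), (7, 2), (8, 1), (8, 2), (11, 1), (11, 2), (12, 1), (12, 2), (15, 1), (15, 2)]

Answer: .OO.
....
....
.OO.
.OO.
....
....
.OO.
.OO.
....
....
.OO.
.OO.
....
....
.OO.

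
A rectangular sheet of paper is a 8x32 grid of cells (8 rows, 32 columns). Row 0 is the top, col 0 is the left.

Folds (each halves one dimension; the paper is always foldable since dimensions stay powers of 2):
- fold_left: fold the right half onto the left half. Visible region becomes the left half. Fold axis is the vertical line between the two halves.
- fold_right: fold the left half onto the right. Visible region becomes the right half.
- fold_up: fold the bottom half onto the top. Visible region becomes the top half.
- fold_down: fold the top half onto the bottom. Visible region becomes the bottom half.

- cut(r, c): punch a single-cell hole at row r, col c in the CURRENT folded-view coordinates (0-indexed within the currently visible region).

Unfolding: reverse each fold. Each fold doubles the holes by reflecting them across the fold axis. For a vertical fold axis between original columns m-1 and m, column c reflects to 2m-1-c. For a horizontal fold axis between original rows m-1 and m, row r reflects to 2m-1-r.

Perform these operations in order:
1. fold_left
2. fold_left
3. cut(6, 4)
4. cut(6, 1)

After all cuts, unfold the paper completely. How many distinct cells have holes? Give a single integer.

Answer: 8

Derivation:
Op 1 fold_left: fold axis v@16; visible region now rows[0,8) x cols[0,16) = 8x16
Op 2 fold_left: fold axis v@8; visible region now rows[0,8) x cols[0,8) = 8x8
Op 3 cut(6, 4): punch at orig (6,4); cuts so far [(6, 4)]; region rows[0,8) x cols[0,8) = 8x8
Op 4 cut(6, 1): punch at orig (6,1); cuts so far [(6, 1), (6, 4)]; region rows[0,8) x cols[0,8) = 8x8
Unfold 1 (reflect across v@8): 4 holes -> [(6, 1), (6, 4), (6, 11), (6, 14)]
Unfold 2 (reflect across v@16): 8 holes -> [(6, 1), (6, 4), (6, 11), (6, 14), (6, 17), (6, 20), (6, 27), (6, 30)]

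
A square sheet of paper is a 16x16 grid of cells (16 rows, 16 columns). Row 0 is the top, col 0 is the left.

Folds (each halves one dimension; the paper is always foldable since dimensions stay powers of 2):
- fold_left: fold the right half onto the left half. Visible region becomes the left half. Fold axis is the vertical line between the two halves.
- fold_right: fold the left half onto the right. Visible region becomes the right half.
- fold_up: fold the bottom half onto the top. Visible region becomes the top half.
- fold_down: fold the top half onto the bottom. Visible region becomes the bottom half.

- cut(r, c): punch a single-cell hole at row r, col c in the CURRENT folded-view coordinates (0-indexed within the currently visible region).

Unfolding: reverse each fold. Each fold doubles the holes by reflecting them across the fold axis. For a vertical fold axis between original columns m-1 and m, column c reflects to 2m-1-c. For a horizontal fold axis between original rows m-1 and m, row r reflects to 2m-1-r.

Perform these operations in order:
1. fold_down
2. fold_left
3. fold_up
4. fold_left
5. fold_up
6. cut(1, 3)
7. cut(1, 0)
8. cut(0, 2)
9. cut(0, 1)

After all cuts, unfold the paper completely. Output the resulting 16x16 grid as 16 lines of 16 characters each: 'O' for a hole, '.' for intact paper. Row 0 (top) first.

Answer: .OO..OO..OO..OO.
O..OO..OO..OO..O
O..OO..OO..OO..O
.OO..OO..OO..OO.
.OO..OO..OO..OO.
O..OO..OO..OO..O
O..OO..OO..OO..O
.OO..OO..OO..OO.
.OO..OO..OO..OO.
O..OO..OO..OO..O
O..OO..OO..OO..O
.OO..OO..OO..OO.
.OO..OO..OO..OO.
O..OO..OO..OO..O
O..OO..OO..OO..O
.OO..OO..OO..OO.

Derivation:
Op 1 fold_down: fold axis h@8; visible region now rows[8,16) x cols[0,16) = 8x16
Op 2 fold_left: fold axis v@8; visible region now rows[8,16) x cols[0,8) = 8x8
Op 3 fold_up: fold axis h@12; visible region now rows[8,12) x cols[0,8) = 4x8
Op 4 fold_left: fold axis v@4; visible region now rows[8,12) x cols[0,4) = 4x4
Op 5 fold_up: fold axis h@10; visible region now rows[8,10) x cols[0,4) = 2x4
Op 6 cut(1, 3): punch at orig (9,3); cuts so far [(9, 3)]; region rows[8,10) x cols[0,4) = 2x4
Op 7 cut(1, 0): punch at orig (9,0); cuts so far [(9, 0), (9, 3)]; region rows[8,10) x cols[0,4) = 2x4
Op 8 cut(0, 2): punch at orig (8,2); cuts so far [(8, 2), (9, 0), (9, 3)]; region rows[8,10) x cols[0,4) = 2x4
Op 9 cut(0, 1): punch at orig (8,1); cuts so far [(8, 1), (8, 2), (9, 0), (9, 3)]; region rows[8,10) x cols[0,4) = 2x4
Unfold 1 (reflect across h@10): 8 holes -> [(8, 1), (8, 2), (9, 0), (9, 3), (10, 0), (10, 3), (11, 1), (11, 2)]
Unfold 2 (reflect across v@4): 16 holes -> [(8, 1), (8, 2), (8, 5), (8, 6), (9, 0), (9, 3), (9, 4), (9, 7), (10, 0), (10, 3), (10, 4), (10, 7), (11, 1), (11, 2), (11, 5), (11, 6)]
Unfold 3 (reflect across h@12): 32 holes -> [(8, 1), (8, 2), (8, 5), (8, 6), (9, 0), (9, 3), (9, 4), (9, 7), (10, 0), (10, 3), (10, 4), (10, 7), (11, 1), (11, 2), (11, 5), (11, 6), (12, 1), (12, 2), (12, 5), (12, 6), (13, 0), (13, 3), (13, 4), (13, 7), (14, 0), (14, 3), (14, 4), (14, 7), (15, 1), (15, 2), (15, 5), (15, 6)]
Unfold 4 (reflect across v@8): 64 holes -> [(8, 1), (8, 2), (8, 5), (8, 6), (8, 9), (8, 10), (8, 13), (8, 14), (9, 0), (9, 3), (9, 4), (9, 7), (9, 8), (9, 11), (9, 12), (9, 15), (10, 0), (10, 3), (10, 4), (10, 7), (10, 8), (10, 11), (10, 12), (10, 15), (11, 1), (11, 2), (11, 5), (11, 6), (11, 9), (11, 10), (11, 13), (11, 14), (12, 1), (12, 2), (12, 5), (12, 6), (12, 9), (12, 10), (12, 13), (12, 14), (13, 0), (13, 3), (13, 4), (13, 7), (13, 8), (13, 11), (13, 12), (13, 15), (14, 0), (14, 3), (14, 4), (14, 7), (14, 8), (14, 11), (14, 12), (14, 15), (15, 1), (15, 2), (15, 5), (15, 6), (15, 9), (15, 10), (15, 13), (15, 14)]
Unfold 5 (reflect across h@8): 128 holes -> [(0, 1), (0, 2), (0, 5), (0, 6), (0, 9), (0, 10), (0, 13), (0, 14), (1, 0), (1, 3), (1, 4), (1, 7), (1, 8), (1, 11), (1, 12), (1, 15), (2, 0), (2, 3), (2, 4), (2, 7), (2, 8), (2, 11), (2, 12), (2, 15), (3, 1), (3, 2), (3, 5), (3, 6), (3, 9), (3, 10), (3, 13), (3, 14), (4, 1), (4, 2), (4, 5), (4, 6), (4, 9), (4, 10), (4, 13), (4, 14), (5, 0), (5, 3), (5, 4), (5, 7), (5, 8), (5, 11), (5, 12), (5, 15), (6, 0), (6, 3), (6, 4), (6, 7), (6, 8), (6, 11), (6, 12), (6, 15), (7, 1), (7, 2), (7, 5), (7, 6), (7, 9), (7, 10), (7, 13), (7, 14), (8, 1), (8, 2), (8, 5), (8, 6), (8, 9), (8, 10), (8, 13), (8, 14), (9, 0), (9, 3), (9, 4), (9, 7), (9, 8), (9, 11), (9, 12), (9, 15), (10, 0), (10, 3), (10, 4), (10, 7), (10, 8), (10, 11), (10, 12), (10, 15), (11, 1), (11, 2), (11, 5), (11, 6), (11, 9), (11, 10), (11, 13), (11, 14), (12, 1), (12, 2), (12, 5), (12, 6), (12, 9), (12, 10), (12, 13), (12, 14), (13, 0), (13, 3), (13, 4), (13, 7), (13, 8), (13, 11), (13, 12), (13, 15), (14, 0), (14, 3), (14, 4), (14, 7), (14, 8), (14, 11), (14, 12), (14, 15), (15, 1), (15, 2), (15, 5), (15, 6), (15, 9), (15, 10), (15, 13), (15, 14)]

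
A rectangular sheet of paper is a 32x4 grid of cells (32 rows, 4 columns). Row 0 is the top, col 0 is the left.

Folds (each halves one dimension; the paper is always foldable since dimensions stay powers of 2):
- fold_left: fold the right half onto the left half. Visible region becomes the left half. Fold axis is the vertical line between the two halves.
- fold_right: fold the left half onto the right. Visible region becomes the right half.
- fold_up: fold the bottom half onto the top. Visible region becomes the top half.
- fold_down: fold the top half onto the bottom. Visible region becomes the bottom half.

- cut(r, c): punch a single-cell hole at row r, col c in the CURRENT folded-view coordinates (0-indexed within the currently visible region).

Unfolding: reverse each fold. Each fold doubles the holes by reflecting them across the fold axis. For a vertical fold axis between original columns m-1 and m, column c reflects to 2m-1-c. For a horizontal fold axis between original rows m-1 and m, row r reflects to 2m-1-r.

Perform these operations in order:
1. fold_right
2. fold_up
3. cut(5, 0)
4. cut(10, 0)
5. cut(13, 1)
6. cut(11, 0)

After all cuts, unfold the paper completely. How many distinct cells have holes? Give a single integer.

Answer: 16

Derivation:
Op 1 fold_right: fold axis v@2; visible region now rows[0,32) x cols[2,4) = 32x2
Op 2 fold_up: fold axis h@16; visible region now rows[0,16) x cols[2,4) = 16x2
Op 3 cut(5, 0): punch at orig (5,2); cuts so far [(5, 2)]; region rows[0,16) x cols[2,4) = 16x2
Op 4 cut(10, 0): punch at orig (10,2); cuts so far [(5, 2), (10, 2)]; region rows[0,16) x cols[2,4) = 16x2
Op 5 cut(13, 1): punch at orig (13,3); cuts so far [(5, 2), (10, 2), (13, 3)]; region rows[0,16) x cols[2,4) = 16x2
Op 6 cut(11, 0): punch at orig (11,2); cuts so far [(5, 2), (10, 2), (11, 2), (13, 3)]; region rows[0,16) x cols[2,4) = 16x2
Unfold 1 (reflect across h@16): 8 holes -> [(5, 2), (10, 2), (11, 2), (13, 3), (18, 3), (20, 2), (21, 2), (26, 2)]
Unfold 2 (reflect across v@2): 16 holes -> [(5, 1), (5, 2), (10, 1), (10, 2), (11, 1), (11, 2), (13, 0), (13, 3), (18, 0), (18, 3), (20, 1), (20, 2), (21, 1), (21, 2), (26, 1), (26, 2)]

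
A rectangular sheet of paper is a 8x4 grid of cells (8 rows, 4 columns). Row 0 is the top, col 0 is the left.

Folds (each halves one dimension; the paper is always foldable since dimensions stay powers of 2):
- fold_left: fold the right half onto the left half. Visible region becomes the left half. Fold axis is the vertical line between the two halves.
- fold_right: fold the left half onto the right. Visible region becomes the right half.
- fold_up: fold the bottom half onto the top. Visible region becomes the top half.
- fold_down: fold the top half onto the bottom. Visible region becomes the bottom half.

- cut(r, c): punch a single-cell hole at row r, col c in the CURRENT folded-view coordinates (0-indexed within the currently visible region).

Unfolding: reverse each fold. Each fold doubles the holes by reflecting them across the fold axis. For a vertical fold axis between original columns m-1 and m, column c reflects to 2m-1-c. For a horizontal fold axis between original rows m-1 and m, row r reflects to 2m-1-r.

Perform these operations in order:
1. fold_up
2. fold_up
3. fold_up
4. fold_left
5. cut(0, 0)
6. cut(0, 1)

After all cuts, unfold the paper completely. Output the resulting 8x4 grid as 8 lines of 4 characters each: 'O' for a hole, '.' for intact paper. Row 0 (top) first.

Answer: OOOO
OOOO
OOOO
OOOO
OOOO
OOOO
OOOO
OOOO

Derivation:
Op 1 fold_up: fold axis h@4; visible region now rows[0,4) x cols[0,4) = 4x4
Op 2 fold_up: fold axis h@2; visible region now rows[0,2) x cols[0,4) = 2x4
Op 3 fold_up: fold axis h@1; visible region now rows[0,1) x cols[0,4) = 1x4
Op 4 fold_left: fold axis v@2; visible region now rows[0,1) x cols[0,2) = 1x2
Op 5 cut(0, 0): punch at orig (0,0); cuts so far [(0, 0)]; region rows[0,1) x cols[0,2) = 1x2
Op 6 cut(0, 1): punch at orig (0,1); cuts so far [(0, 0), (0, 1)]; region rows[0,1) x cols[0,2) = 1x2
Unfold 1 (reflect across v@2): 4 holes -> [(0, 0), (0, 1), (0, 2), (0, 3)]
Unfold 2 (reflect across h@1): 8 holes -> [(0, 0), (0, 1), (0, 2), (0, 3), (1, 0), (1, 1), (1, 2), (1, 3)]
Unfold 3 (reflect across h@2): 16 holes -> [(0, 0), (0, 1), (0, 2), (0, 3), (1, 0), (1, 1), (1, 2), (1, 3), (2, 0), (2, 1), (2, 2), (2, 3), (3, 0), (3, 1), (3, 2), (3, 3)]
Unfold 4 (reflect across h@4): 32 holes -> [(0, 0), (0, 1), (0, 2), (0, 3), (1, 0), (1, 1), (1, 2), (1, 3), (2, 0), (2, 1), (2, 2), (2, 3), (3, 0), (3, 1), (3, 2), (3, 3), (4, 0), (4, 1), (4, 2), (4, 3), (5, 0), (5, 1), (5, 2), (5, 3), (6, 0), (6, 1), (6, 2), (6, 3), (7, 0), (7, 1), (7, 2), (7, 3)]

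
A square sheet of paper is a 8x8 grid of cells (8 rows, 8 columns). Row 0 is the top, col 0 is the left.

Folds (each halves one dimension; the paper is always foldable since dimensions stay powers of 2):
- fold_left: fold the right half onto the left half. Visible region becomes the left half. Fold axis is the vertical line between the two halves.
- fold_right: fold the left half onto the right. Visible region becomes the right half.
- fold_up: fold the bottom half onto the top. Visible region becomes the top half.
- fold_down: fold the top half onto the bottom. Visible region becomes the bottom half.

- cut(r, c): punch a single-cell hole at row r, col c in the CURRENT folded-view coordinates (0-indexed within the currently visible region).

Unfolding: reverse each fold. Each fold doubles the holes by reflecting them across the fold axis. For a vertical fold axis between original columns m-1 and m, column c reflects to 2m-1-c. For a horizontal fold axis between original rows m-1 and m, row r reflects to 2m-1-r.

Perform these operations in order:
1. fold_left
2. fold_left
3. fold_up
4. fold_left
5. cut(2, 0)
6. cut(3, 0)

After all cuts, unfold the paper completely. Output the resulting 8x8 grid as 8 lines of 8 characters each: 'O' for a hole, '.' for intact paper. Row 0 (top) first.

Op 1 fold_left: fold axis v@4; visible region now rows[0,8) x cols[0,4) = 8x4
Op 2 fold_left: fold axis v@2; visible region now rows[0,8) x cols[0,2) = 8x2
Op 3 fold_up: fold axis h@4; visible region now rows[0,4) x cols[0,2) = 4x2
Op 4 fold_left: fold axis v@1; visible region now rows[0,4) x cols[0,1) = 4x1
Op 5 cut(2, 0): punch at orig (2,0); cuts so far [(2, 0)]; region rows[0,4) x cols[0,1) = 4x1
Op 6 cut(3, 0): punch at orig (3,0); cuts so far [(2, 0), (3, 0)]; region rows[0,4) x cols[0,1) = 4x1
Unfold 1 (reflect across v@1): 4 holes -> [(2, 0), (2, 1), (3, 0), (3, 1)]
Unfold 2 (reflect across h@4): 8 holes -> [(2, 0), (2, 1), (3, 0), (3, 1), (4, 0), (4, 1), (5, 0), (5, 1)]
Unfold 3 (reflect across v@2): 16 holes -> [(2, 0), (2, 1), (2, 2), (2, 3), (3, 0), (3, 1), (3, 2), (3, 3), (4, 0), (4, 1), (4, 2), (4, 3), (5, 0), (5, 1), (5, 2), (5, 3)]
Unfold 4 (reflect across v@4): 32 holes -> [(2, 0), (2, 1), (2, 2), (2, 3), (2, 4), (2, 5), (2, 6), (2, 7), (3, 0), (3, 1), (3, 2), (3, 3), (3, 4), (3, 5), (3, 6), (3, 7), (4, 0), (4, 1), (4, 2), (4, 3), (4, 4), (4, 5), (4, 6), (4, 7), (5, 0), (5, 1), (5, 2), (5, 3), (5, 4), (5, 5), (5, 6), (5, 7)]

Answer: ........
........
OOOOOOOO
OOOOOOOO
OOOOOOOO
OOOOOOOO
........
........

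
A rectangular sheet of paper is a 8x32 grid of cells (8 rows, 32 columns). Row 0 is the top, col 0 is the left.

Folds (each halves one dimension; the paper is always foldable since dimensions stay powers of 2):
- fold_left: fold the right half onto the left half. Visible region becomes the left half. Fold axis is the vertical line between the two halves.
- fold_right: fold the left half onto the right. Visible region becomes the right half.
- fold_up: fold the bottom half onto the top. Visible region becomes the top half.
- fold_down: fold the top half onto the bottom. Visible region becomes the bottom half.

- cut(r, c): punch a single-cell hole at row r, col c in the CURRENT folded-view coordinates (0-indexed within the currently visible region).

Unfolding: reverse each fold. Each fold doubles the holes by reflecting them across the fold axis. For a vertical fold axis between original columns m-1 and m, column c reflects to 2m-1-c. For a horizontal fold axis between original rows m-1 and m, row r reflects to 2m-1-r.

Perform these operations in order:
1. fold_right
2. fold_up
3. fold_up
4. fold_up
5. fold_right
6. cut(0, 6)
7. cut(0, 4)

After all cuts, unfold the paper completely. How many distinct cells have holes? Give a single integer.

Answer: 64

Derivation:
Op 1 fold_right: fold axis v@16; visible region now rows[0,8) x cols[16,32) = 8x16
Op 2 fold_up: fold axis h@4; visible region now rows[0,4) x cols[16,32) = 4x16
Op 3 fold_up: fold axis h@2; visible region now rows[0,2) x cols[16,32) = 2x16
Op 4 fold_up: fold axis h@1; visible region now rows[0,1) x cols[16,32) = 1x16
Op 5 fold_right: fold axis v@24; visible region now rows[0,1) x cols[24,32) = 1x8
Op 6 cut(0, 6): punch at orig (0,30); cuts so far [(0, 30)]; region rows[0,1) x cols[24,32) = 1x8
Op 7 cut(0, 4): punch at orig (0,28); cuts so far [(0, 28), (0, 30)]; region rows[0,1) x cols[24,32) = 1x8
Unfold 1 (reflect across v@24): 4 holes -> [(0, 17), (0, 19), (0, 28), (0, 30)]
Unfold 2 (reflect across h@1): 8 holes -> [(0, 17), (0, 19), (0, 28), (0, 30), (1, 17), (1, 19), (1, 28), (1, 30)]
Unfold 3 (reflect across h@2): 16 holes -> [(0, 17), (0, 19), (0, 28), (0, 30), (1, 17), (1, 19), (1, 28), (1, 30), (2, 17), (2, 19), (2, 28), (2, 30), (3, 17), (3, 19), (3, 28), (3, 30)]
Unfold 4 (reflect across h@4): 32 holes -> [(0, 17), (0, 19), (0, 28), (0, 30), (1, 17), (1, 19), (1, 28), (1, 30), (2, 17), (2, 19), (2, 28), (2, 30), (3, 17), (3, 19), (3, 28), (3, 30), (4, 17), (4, 19), (4, 28), (4, 30), (5, 17), (5, 19), (5, 28), (5, 30), (6, 17), (6, 19), (6, 28), (6, 30), (7, 17), (7, 19), (7, 28), (7, 30)]
Unfold 5 (reflect across v@16): 64 holes -> [(0, 1), (0, 3), (0, 12), (0, 14), (0, 17), (0, 19), (0, 28), (0, 30), (1, 1), (1, 3), (1, 12), (1, 14), (1, 17), (1, 19), (1, 28), (1, 30), (2, 1), (2, 3), (2, 12), (2, 14), (2, 17), (2, 19), (2, 28), (2, 30), (3, 1), (3, 3), (3, 12), (3, 14), (3, 17), (3, 19), (3, 28), (3, 30), (4, 1), (4, 3), (4, 12), (4, 14), (4, 17), (4, 19), (4, 28), (4, 30), (5, 1), (5, 3), (5, 12), (5, 14), (5, 17), (5, 19), (5, 28), (5, 30), (6, 1), (6, 3), (6, 12), (6, 14), (6, 17), (6, 19), (6, 28), (6, 30), (7, 1), (7, 3), (7, 12), (7, 14), (7, 17), (7, 19), (7, 28), (7, 30)]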